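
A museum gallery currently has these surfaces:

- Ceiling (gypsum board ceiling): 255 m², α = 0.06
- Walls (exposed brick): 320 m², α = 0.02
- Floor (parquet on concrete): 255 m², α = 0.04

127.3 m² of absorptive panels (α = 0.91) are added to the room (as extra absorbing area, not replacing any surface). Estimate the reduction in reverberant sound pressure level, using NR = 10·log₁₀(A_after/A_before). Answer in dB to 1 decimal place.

A_before = Σ Sᵢαᵢ = 255*0.06 + 320*0.02 + 255*0.04 = 31.900 sabins.
Treatment contributes 127.3·0.91 = 115.843 sabins.
A_after = 31.900 + 115.843 = 147.743 sabins.
NR = 10·log₁₀(147.743/31.900) = 6.7 dB.

6.7 dB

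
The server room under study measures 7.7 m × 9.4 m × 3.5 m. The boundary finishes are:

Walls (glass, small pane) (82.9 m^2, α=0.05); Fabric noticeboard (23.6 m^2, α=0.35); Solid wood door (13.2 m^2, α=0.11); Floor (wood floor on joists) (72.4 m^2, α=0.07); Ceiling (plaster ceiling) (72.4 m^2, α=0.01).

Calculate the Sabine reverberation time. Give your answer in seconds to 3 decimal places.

Total absorption A = 82.9×0.05 + 23.6×0.35 + 13.2×0.11 + 72.4×0.07 + 72.4×0.01
  = 4.145 + 8.260 + 1.452 + 5.068 + 0.724 = 19.649 m^2 sabins.
Volume V = 7.7 × 9.4 × 3.5 = 253.33 m³.
T = 0.161 V/A = 0.161·253.33/19.649 = 2.076 s.

2.076 seconds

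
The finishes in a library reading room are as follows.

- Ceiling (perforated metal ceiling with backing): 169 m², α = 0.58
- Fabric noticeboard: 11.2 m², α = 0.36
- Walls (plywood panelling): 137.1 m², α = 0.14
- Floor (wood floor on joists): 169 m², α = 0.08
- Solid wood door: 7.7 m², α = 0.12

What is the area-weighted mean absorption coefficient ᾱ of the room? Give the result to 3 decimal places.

0.275

Total surface area S = 494.0 m².
Weighted sum Σ Sα = 135.690.
ᾱ = 135.690 / 494.0 = 0.275.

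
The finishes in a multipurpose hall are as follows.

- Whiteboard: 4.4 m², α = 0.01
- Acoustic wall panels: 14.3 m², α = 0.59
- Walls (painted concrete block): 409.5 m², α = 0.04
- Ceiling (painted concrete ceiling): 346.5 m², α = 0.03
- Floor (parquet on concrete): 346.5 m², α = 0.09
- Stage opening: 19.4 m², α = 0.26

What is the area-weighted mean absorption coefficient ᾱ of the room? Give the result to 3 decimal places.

Total surface area S = 1140.6 m².
Weighted sum Σ Sα = 71.485.
ᾱ = 71.485 / 1140.6 = 0.063.

0.063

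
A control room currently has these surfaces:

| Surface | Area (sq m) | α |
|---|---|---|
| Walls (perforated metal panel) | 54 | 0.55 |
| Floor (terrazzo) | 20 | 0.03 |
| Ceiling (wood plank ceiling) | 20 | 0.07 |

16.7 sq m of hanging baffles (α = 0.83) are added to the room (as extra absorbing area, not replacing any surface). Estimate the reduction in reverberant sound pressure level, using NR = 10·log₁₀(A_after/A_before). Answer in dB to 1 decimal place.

1.6 dB

A_before = Σ Sᵢαᵢ = 54*0.55 + 20*0.03 + 20*0.07 = 31.700 sabins.
Added absorption = 16.7 × 0.83 = 13.861 sabins.
A_after = 31.700 + 13.861 = 45.561 sabins.
NR = 10·log₁₀(45.561/31.700) = 1.6 dB.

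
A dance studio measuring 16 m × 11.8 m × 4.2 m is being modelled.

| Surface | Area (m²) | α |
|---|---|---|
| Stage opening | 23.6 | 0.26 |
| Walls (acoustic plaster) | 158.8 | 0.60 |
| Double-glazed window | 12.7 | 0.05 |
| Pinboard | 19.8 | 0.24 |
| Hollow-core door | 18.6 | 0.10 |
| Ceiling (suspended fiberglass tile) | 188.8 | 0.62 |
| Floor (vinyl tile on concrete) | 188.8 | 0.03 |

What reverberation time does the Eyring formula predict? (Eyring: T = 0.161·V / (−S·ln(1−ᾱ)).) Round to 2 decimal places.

0.44 sec

Total surface area S = 23.6 + 158.8 + 12.7 + 19.8 + 18.6 + 188.8 + 188.8 = 611.1 m².
Σ(Sᵢαᵢ) = 23.6×0.26 + 158.8×0.60 + 12.7×0.05 + 19.8×0.24 + 18.6×0.10 + 188.8×0.62 + 188.8×0.03 = 231.383.
ᾱ = 231.383 / 611.1 = 0.3786.
−S·ln(1−ᾱ) = −611.1 × ln(1 − 0.3786) = 290.749.
V = 16 × 11.8 × 4.2 = 792.96 m³.
T = 0.161·V/[−S·ln(1−ᾱ)] = 0.161·792.96/290.749 = 0.44 s.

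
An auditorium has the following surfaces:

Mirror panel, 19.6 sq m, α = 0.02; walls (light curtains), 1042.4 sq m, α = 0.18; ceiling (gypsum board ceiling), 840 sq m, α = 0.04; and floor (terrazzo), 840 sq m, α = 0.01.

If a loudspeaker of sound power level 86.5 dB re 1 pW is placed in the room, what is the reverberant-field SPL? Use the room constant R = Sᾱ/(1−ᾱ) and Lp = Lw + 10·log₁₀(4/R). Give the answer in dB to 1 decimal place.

A = 230.024 sabins; S = 2742.0 sq m.
ᾱ = 0.0839, so room constant R = A/(1−ᾱ) = 251.090 sq m.
Lp = 86.5 + 10·log₁₀(4/251.090) = 86.5 + (-17.98) = 68.5 dB.

68.5 dB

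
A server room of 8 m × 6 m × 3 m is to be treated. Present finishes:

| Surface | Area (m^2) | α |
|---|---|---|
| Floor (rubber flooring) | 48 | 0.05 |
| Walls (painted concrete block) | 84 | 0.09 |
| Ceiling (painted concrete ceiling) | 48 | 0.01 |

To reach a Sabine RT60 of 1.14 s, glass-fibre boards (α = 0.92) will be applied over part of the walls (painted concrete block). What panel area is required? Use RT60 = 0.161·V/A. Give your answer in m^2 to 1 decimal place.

Summing Sᵢαᵢ: 2.400 + 7.560 + 0.480 → A₁ = 10.440 sabins.
Required A₂ = 0.161·144/1.14 = 20.337 sabins.
ΔA needed = 20.337 − 10.440 = 9.897 sabins.
Each m^2 of panel replacing the walls (painted concrete block) adds (0.92 − 0.09) = 0.83 sabins.
Area = ΔA/Δα = 9.897/0.83 = 11.9 m^2.

11.9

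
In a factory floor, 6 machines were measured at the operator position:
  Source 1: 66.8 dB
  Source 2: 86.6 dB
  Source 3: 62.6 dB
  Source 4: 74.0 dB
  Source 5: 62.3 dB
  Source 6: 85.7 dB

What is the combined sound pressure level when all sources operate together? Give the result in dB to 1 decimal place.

Converting to relative power and adding: 10^(66.8/10) + 10^(86.6/10) + 10^(62.6/10) + 10^(74.0/10) + 10^(62.3/10) + 10^(85.7/10) = 8.62e+08.
L_total = 10·log₁₀(8.62e+08) = 89.4 dB.

89.4 dB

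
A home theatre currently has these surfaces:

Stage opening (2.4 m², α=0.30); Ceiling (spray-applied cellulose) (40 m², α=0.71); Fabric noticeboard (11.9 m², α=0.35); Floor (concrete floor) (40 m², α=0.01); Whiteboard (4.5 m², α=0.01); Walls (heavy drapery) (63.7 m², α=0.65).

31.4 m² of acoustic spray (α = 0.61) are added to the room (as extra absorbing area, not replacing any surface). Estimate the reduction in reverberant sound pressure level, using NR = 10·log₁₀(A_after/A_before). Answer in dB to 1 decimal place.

Equivalent absorption area: A_before = 2.4×0.30 + 40×0.71 + 11.9×0.35 + 40×0.01 + 4.5×0.01 + 63.7×0.65 = 75.135 m².
Treatment contributes 31.4·0.61 = 19.154 sabins.
A_after = 75.135 + 19.154 = 94.289 sabins.
NR = 10·log₁₀(94.289/75.135) = 1.0 dB.

1.0 dB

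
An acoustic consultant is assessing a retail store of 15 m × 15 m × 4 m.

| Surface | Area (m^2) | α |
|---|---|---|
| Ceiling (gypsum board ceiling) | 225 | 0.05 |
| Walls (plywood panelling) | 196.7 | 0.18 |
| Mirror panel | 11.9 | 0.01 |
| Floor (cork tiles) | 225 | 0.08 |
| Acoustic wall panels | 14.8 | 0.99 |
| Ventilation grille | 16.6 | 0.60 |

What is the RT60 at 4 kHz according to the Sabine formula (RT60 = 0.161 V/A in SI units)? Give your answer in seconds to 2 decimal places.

1.62 s

Equivalent absorption area: A = 225×0.05 + 196.7×0.18 + 11.9×0.01 + 225×0.08 + 14.8×0.99 + 16.6×0.60 = 89.387 m^2.
Room volume: 900 m³.
Sabine: RT60 = 0.161 × 900 / 89.387 = 1.62 s.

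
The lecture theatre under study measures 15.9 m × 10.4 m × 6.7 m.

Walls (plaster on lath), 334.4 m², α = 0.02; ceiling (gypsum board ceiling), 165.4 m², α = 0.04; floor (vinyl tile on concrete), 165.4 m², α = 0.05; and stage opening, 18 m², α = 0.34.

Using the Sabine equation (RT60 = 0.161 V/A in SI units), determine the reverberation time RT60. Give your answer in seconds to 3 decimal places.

6.441 s

Equivalent absorption area: A = 334.4·0.02 + 165.4·0.04 + 165.4·0.05 + 18·0.34 = 27.694 m².
Volume V = 15.9 × 10.4 × 6.7 = 1107.912 m³.
RT60 = 0.161 · V / A = 0.161 × 1107.912 / 27.694 = 6.441 s.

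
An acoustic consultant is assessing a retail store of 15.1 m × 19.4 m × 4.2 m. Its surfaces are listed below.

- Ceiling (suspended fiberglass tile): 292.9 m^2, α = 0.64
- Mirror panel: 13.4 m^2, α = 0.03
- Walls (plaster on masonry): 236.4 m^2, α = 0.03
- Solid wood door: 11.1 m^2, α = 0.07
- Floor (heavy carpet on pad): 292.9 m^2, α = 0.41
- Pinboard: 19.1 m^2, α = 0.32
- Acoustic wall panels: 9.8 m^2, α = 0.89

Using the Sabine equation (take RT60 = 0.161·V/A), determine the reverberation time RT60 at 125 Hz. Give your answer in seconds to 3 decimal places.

Total absorption A = 292.9×0.64 + 13.4×0.03 + 236.4×0.03 + 11.1×0.07 + 292.9×0.41 + 19.1×0.32 + 9.8×0.89
  = 187.456 + 0.402 + 7.092 + 0.777 + 120.089 + 6.112 + 8.722 = 330.650 m^2 sabins.
Volume V = 15.1 × 19.4 × 4.2 = 1230.348 m³.
Sabine: RT60 = 0.161 × 1230.348 / 330.650 = 0.599 s.

0.599 s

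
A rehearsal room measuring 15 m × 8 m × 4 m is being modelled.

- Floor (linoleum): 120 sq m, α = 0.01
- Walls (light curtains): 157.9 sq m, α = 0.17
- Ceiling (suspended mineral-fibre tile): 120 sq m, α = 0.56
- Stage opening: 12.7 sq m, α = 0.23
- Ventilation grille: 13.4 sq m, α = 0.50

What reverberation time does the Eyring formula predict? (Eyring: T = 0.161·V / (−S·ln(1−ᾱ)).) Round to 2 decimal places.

0.64 sec

S = Σ Sᵢ = 424.0 sq m.
Absorption A = 120·0.01 + 157.9·0.17 + 120·0.56 + 12.7·0.23 + 13.4·0.50 = 104.864 sabins.
ᾱ = 104.864 / 424.0 = 0.2473.
Eyring denominator: −S ln(1−ᾱ) = 120.454.
V = 15 × 8 × 4 = 480 m³.
T = 0.161·V/[−S·ln(1−ᾱ)] = 0.161·480/120.454 = 0.64 s.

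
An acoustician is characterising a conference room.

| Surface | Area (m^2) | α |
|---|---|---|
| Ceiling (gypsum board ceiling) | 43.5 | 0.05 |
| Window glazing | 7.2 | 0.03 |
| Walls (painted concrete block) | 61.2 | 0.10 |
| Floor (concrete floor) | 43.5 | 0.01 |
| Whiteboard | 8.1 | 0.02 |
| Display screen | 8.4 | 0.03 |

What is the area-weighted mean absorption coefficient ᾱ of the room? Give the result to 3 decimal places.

S = Σ Sᵢ = 43.5 + 7.2 + 61.2 + 43.5 + 8.1 + 8.4 = 171.9 m^2.
A = 43.5×0.05 + 7.2×0.03 + 61.2×0.10 + 43.5×0.01 + 8.1×0.02 + 8.4×0.03 = 9.360 sabins.
ᾱ = A/S = 0.054.

0.054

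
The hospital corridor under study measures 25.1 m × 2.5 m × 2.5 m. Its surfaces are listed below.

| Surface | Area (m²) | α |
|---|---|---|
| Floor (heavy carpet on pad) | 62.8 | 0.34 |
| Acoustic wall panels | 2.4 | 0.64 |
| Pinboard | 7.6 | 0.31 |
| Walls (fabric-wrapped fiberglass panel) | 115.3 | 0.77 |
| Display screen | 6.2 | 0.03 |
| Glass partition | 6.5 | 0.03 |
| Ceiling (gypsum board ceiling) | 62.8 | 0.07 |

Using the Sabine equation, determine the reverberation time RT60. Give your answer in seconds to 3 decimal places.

Equivalent absorption area: A = 62.8×0.34 + 2.4×0.64 + 7.6×0.31 + 115.3×0.77 + 6.2×0.03 + 6.5×0.03 + 62.8×0.07 = 118.802 m².
Volume V = 25.1 × 2.5 × 2.5 = 156.875 m³.
Sabine: RT60 = 0.161 × 156.875 / 118.802 = 0.213 s.

0.213 seconds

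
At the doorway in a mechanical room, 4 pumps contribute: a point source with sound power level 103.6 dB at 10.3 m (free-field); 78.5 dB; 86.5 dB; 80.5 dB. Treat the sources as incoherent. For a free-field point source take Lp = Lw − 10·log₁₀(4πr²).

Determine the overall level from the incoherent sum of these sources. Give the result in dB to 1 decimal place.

88.1 dB

Source at 10.3 m: Lp = 103.6 − 10·log₁₀(4π·10.3²) = 103.6 − 10·log₁₀(1333.166) = 72.4 dB.
Sum in the linear (power) domain: Σ 10^(Lᵢ/10) = 10^(72.4/10) + 10^(78.5/10) + 10^(86.5/10) + 10^(80.5/10) = 6.471e+08.
Combined level = 10 log₁₀(6.471e+08) = 88.1 dB.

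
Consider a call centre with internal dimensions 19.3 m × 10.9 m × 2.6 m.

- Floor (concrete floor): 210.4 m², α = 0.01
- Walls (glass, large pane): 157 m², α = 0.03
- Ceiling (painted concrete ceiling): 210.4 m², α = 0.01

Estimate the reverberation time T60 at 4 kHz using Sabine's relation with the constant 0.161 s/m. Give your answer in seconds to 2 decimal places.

9.87 s

A = Σ Sᵢαᵢ = 210.4*0.01 + 157*0.03 + 210.4*0.01 = 8.918 sabins.
Volume V = 19.3 × 10.9 × 2.6 = 546.962 m³.
Sabine: RT60 = 0.161 × 546.962 / 8.918 = 9.87 s.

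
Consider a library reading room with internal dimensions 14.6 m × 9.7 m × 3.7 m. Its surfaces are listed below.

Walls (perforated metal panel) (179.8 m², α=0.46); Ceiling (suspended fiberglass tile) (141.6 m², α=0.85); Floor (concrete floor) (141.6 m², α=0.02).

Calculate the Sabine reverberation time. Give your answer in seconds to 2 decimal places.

0.41 s

Summing Sᵢαᵢ: 82.708 + 120.360 + 2.832 → A = 205.900 sabins.
Volume V = 14.6 × 9.7 × 3.7 = 523.994 m³.
T = 0.161 V/A = 0.161·523.994/205.900 = 0.41 s.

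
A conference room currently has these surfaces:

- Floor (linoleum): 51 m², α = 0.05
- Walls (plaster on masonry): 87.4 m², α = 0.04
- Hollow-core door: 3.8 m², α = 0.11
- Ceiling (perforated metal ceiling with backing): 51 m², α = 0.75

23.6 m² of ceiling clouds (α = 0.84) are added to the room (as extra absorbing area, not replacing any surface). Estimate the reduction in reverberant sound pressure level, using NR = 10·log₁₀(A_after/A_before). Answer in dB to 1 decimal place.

Summing Sᵢαᵢ: 2.550 + 3.496 + 0.418 + 38.250 → A_before = 44.714 sabins.
Added absorption = 23.6 × 0.84 = 19.824 sabins.
A_after = 44.714 + 19.824 = 64.538 sabins.
NR = 10·log₁₀(64.538/44.714) = 1.6 dB.

1.6 dB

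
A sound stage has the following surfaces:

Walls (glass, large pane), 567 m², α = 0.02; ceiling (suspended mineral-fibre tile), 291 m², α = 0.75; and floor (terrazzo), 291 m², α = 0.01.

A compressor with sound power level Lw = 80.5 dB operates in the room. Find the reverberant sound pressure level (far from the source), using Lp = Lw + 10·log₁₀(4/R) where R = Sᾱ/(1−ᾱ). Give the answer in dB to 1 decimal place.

61.9 dB

A = 232.500 sabins; S = 1149.0 m².
ᾱ = 232.500/1149.0 = 0.2023; R = Sᾱ/(1−ᾱ) = 232.500/(1−0.2023) = 291.463 m².
Lp = 80.5 + 10·log₁₀(4/291.463) = 80.5 + (-18.63) = 61.9 dB.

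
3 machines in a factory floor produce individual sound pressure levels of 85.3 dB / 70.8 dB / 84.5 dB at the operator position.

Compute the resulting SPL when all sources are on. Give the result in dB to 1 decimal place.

88.0 dB

Sum in the linear (power) domain: Σ 10^(Lᵢ/10) = 10^(85.3/10) + 10^(70.8/10) + 10^(84.5/10) = 6.327e+08.
Back to dB: 10·log₁₀ Σ = 88.0 dB.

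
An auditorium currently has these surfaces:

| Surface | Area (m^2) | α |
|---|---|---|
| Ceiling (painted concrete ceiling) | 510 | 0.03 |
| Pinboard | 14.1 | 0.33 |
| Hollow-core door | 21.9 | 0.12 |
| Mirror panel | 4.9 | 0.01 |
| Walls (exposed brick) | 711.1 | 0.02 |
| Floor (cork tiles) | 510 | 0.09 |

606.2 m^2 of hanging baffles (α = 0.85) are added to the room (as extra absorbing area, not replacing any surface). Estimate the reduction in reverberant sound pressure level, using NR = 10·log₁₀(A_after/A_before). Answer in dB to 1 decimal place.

A_before = Σ Sᵢαᵢ = 510*0.03 + 14.1*0.33 + 21.9*0.12 + 4.9*0.01 + 711.1*0.02 + 510*0.09 = 82.752 sabins.
Treatment contributes 606.2·0.85 = 515.270 sabins.
New total A_after = 598.022 sabins.
NR = 10·log₁₀(598.022/82.752) = 8.6 dB.

8.6 dB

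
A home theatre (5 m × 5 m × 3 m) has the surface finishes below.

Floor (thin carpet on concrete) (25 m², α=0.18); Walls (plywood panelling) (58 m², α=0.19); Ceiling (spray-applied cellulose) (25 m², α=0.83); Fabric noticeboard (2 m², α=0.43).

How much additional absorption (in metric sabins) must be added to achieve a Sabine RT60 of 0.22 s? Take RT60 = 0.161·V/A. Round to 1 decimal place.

Equivalent absorption area: A₁ = 25*0.18 + 58*0.19 + 25*0.83 + 2*0.43 = 37.130 m².
For T = 0.22 s, need A₂ = 0.161·V/T = 0.161·75/0.22 = 54.886 sabins.
ΔA = A₂ − A₁ = 54.886 − 37.130 = 17.8 sabins.

17.8 sabins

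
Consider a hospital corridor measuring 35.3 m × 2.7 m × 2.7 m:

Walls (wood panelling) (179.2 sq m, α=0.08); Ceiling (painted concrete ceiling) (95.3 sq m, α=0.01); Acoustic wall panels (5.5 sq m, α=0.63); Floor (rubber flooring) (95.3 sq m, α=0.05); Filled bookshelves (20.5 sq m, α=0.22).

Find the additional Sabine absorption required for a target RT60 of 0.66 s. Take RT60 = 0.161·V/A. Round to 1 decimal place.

Equivalent absorption area: A₁ = 179.2·0.08 + 95.3·0.01 + 5.5·0.63 + 95.3·0.05 + 20.5·0.22 = 28.029 sq m.
For T = 0.66 s, need A₂ = 0.161·V/T = 0.161·257.337/0.66 = 62.775 sabins.
ΔA = A₂ − A₁ = 62.775 − 28.029 = 34.7 sabins.

34.7 sabins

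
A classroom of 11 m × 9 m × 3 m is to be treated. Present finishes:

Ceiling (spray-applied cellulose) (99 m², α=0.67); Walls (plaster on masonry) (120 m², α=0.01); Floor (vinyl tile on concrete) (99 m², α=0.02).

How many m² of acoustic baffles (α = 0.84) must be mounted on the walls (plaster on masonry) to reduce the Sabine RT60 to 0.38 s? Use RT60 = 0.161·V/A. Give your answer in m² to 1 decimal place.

Summing Sᵢαᵢ: 66.330 + 1.200 + 1.980 → A₁ = 69.510 sabins.
Required A₂ = 0.161·297/0.38 = 125.834 sabins.
ΔA needed = 125.834 − 69.510 = 56.324 sabins.
Net gain per m²: Δα = 0.84 − 0.01 = 0.83.
Panel area = 56.324 / 0.83 = 67.9 m².

67.9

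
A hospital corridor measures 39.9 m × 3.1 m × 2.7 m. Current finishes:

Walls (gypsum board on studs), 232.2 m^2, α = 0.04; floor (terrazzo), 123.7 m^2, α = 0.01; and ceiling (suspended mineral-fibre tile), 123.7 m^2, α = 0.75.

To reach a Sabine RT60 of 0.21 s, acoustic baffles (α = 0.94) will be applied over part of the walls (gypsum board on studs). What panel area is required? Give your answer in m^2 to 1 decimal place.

Total absorption A₁ = 232.2·0.04 + 123.7·0.01 + 123.7·0.75
  = 9.288 + 1.237 + 92.775 = 103.300 m^2 sabins.
Required A₂ = 0.161·333.963/0.21 = 256.038 sabins.
Absorption to add: 256.038 − 103.300 = 152.738 sabins.
Each m^2 of panel replacing the walls (gypsum board on studs) adds (0.94 − 0.04) = 0.90 sabins.
Panel area = 152.738 / 0.90 = 169.7 m^2.

169.7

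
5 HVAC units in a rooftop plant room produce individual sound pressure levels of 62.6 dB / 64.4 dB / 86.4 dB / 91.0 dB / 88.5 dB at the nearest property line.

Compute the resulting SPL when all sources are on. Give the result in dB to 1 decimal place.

Sum in the linear (power) domain: Σ 10^(Lᵢ/10) = 10^(62.6/10) + 10^(64.4/10) + 10^(86.4/10) + 10^(91.0/10) + 10^(88.5/10) = 2.408e+09.
L_total = 10·log₁₀(2.408e+09) = 93.8 dB.

93.8 dB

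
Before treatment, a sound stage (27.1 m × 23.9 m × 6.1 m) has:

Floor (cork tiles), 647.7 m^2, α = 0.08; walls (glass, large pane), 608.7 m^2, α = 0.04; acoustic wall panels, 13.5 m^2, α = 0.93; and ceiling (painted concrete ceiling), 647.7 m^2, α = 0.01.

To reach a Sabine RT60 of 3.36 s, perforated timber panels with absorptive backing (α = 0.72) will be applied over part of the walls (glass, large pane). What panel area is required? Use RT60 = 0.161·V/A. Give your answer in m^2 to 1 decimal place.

138.4

Equivalent absorption area: A₁ = 647.7*0.08 + 608.7*0.04 + 13.5*0.93 + 647.7*0.01 = 95.196 m^2.
V = 3950.909 m³. Target absorption A₂ = 0.161 × 3950.909 / 3.36 = 189.314 sabins.
Absorption to add: 189.314 − 95.196 = 94.118 sabins.
Each m^2 of panel replacing the walls (glass, large pane) adds (0.72 − 0.04) = 0.68 sabins.
Panel area = 94.118 / 0.68 = 138.4 m^2.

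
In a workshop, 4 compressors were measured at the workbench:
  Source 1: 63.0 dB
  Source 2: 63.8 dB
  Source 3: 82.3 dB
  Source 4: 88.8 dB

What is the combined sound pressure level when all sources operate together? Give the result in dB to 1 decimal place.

Sum in the linear (power) domain: Σ 10^(Lᵢ/10) = 10^(63.0/10) + 10^(63.8/10) + 10^(82.3/10) + 10^(88.8/10) = 9.328e+08.
Combined level = 10 log₁₀(9.328e+08) = 89.7 dB.

89.7 dB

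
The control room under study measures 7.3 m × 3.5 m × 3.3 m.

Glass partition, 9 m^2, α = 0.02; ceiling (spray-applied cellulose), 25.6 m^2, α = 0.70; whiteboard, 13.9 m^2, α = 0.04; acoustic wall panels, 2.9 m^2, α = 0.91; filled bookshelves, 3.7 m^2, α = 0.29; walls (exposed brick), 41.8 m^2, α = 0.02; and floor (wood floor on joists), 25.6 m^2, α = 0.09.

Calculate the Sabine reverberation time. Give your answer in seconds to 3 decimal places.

Total absorption A = 9·0.02 + 25.6·0.70 + 13.9·0.04 + 2.9·0.91 + 3.7·0.29 + 41.8·0.02 + 25.6·0.09
  = 0.180 + 17.920 + 0.556 + 2.639 + 1.073 + 0.836 + 2.304 = 25.508 m^2 sabins.
V = 7.3·3.5·3.3 = 84.315 m³.
T = 0.161 V/A = 0.161·84.315/25.508 = 0.532 s.

0.532 s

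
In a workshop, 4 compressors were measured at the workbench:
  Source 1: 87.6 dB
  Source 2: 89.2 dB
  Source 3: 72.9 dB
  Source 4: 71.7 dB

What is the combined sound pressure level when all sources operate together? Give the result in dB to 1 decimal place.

Sum in the linear (power) domain: Σ 10^(Lᵢ/10) = 10^(87.6/10) + 10^(89.2/10) + 10^(72.9/10) + 10^(71.7/10) = 1.441e+09.
Combined level = 10 log₁₀(1.441e+09) = 91.6 dB.

91.6 dB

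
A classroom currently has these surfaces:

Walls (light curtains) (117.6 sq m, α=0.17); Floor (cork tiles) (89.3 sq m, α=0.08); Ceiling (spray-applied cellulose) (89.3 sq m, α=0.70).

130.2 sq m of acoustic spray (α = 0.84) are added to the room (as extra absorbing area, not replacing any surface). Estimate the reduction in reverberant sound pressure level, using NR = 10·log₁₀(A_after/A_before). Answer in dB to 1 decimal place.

Summing Sᵢαᵢ: 19.992 + 7.144 + 62.510 → A_before = 89.646 sabins.
Treatment contributes 130.2·0.84 = 109.368 sabins.
A_after = 89.646 + 109.368 = 199.014 sabins.
NR = 10·log₁₀(199.014/89.646) = 3.5 dB.

3.5 dB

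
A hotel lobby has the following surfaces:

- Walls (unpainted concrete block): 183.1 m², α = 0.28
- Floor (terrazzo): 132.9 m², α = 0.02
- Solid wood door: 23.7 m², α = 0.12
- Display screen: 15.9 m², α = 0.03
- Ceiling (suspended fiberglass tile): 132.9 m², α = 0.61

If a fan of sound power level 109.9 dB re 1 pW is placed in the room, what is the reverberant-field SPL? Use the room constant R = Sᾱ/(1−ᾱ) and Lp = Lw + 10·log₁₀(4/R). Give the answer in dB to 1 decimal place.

93.1 dB

Σ(Sᵢαᵢ) = 183.1×0.28 + 132.9×0.02 + 23.7×0.12 + 15.9×0.03 + 132.9×0.61 = 138.316; total area S = 488.5 m².
ᾱ = 138.316/488.5 = 0.2831; R = Sᾱ/(1−ᾱ) = 138.316/(1−0.2831) = 192.936 m².
Lp = Lw + 10 log₁₀(4/R) = 109.9 -16.83 = 93.1 dB.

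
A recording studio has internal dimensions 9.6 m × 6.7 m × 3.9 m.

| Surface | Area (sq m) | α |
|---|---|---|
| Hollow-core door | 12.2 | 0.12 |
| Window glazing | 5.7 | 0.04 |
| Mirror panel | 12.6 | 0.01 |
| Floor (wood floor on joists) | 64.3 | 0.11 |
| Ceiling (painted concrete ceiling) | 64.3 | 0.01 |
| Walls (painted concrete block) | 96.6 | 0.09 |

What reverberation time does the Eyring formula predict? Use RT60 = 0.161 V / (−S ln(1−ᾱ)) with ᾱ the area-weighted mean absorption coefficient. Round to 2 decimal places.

Total surface area S = 12.2 + 5.7 + 12.6 + 64.3 + 64.3 + 96.6 = 255.7 sq m.
Σ(Sᵢαᵢ) = 12.2×0.12 + 5.7×0.04 + 12.6×0.01 + 64.3×0.11 + 64.3×0.01 + 96.6×0.09 = 18.228.
Mean coefficient ᾱ = A/S = 0.0713.
Eyring denominator: −S ln(1−ᾱ) = 18.914.
V = 9.6 × 6.7 × 3.9 = 250.848 m³.
T = 0.161·V/[−S·ln(1−ᾱ)] = 0.161·250.848/18.914 = 2.14 s.

2.14 s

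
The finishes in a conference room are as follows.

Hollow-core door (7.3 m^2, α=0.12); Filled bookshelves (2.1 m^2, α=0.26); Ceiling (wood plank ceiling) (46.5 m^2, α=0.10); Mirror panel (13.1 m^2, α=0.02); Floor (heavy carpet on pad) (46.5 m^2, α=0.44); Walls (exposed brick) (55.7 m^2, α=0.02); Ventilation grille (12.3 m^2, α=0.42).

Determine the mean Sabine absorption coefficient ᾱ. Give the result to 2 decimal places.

0.18

Total surface area S = 183.5 m^2.
A = 7.3*0.12 + 2.1*0.26 + 46.5*0.10 + 13.1*0.02 + 46.5*0.44 + 55.7*0.02 + 12.3*0.42 = 33.074 sabins.
ᾱ = A/S = 0.18.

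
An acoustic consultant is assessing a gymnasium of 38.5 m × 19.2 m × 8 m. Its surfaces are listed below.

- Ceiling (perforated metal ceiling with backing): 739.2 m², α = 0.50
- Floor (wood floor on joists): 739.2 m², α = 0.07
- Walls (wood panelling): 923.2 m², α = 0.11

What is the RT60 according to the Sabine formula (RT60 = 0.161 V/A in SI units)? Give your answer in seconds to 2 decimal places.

1.82 seconds

Total absorption A = 739.2*0.50 + 739.2*0.07 + 923.2*0.11
  = 369.600 + 51.744 + 101.552 = 522.896 m² sabins.
Volume V = 38.5 × 19.2 × 8 = 5913.6 m³.
Sabine: RT60 = 0.161 × 5913.6 / 522.896 = 1.82 s.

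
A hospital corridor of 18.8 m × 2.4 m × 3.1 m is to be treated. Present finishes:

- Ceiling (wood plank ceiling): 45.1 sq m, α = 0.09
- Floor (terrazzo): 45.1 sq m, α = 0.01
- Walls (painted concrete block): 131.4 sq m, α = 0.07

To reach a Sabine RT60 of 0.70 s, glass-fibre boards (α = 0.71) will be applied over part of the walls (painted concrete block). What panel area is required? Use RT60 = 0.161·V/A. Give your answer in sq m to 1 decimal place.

Total absorption A₁ = 45.1·0.09 + 45.1·0.01 + 131.4·0.07
  = 4.059 + 0.451 + 9.198 = 13.708 sq m sabins.
Required A₂ = 0.161·139.872/0.70 = 32.171 sabins.
Absorption to add: 32.171 − 13.708 = 18.463 sabins.
Net gain per sq m: Δα = 0.71 − 0.07 = 0.64.
Area = ΔA/Δα = 18.463/0.64 = 28.8 sq m.

28.8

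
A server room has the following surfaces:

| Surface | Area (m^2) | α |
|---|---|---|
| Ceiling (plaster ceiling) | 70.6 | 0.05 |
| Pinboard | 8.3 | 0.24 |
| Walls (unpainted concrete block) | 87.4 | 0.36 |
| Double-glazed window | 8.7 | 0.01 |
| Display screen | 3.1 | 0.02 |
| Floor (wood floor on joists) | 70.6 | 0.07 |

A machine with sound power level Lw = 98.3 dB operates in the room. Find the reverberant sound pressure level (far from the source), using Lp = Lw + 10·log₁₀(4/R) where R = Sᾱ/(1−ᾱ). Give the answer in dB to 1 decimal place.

A = 42.077 sabins; S = 248.7 m^2.
ᾱ = 0.1692, so room constant R = A/(1−ᾱ) = 50.646 m^2.
Lp = Lw + 10 log₁₀(4/R) = 98.3 -11.02 = 87.3 dB.

87.3 dB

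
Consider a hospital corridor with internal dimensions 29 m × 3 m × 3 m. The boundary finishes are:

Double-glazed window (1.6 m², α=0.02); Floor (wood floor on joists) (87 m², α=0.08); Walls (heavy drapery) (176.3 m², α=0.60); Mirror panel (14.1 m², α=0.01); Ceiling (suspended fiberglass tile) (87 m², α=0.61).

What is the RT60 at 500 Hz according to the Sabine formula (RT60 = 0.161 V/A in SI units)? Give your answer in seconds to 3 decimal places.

0.253 seconds

A = Σ Sᵢαᵢ = 1.6×0.02 + 87×0.08 + 176.3×0.60 + 14.1×0.01 + 87×0.61 = 165.983 sabins.
Volume V = 29 × 3 × 3 = 261 m³.
T = 0.161 V/A = 0.161·261/165.983 = 0.253 s.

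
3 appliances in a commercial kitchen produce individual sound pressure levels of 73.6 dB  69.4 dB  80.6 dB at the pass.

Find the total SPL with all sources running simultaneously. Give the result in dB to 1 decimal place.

81.7 dB

Converting to relative power and adding: 10^(73.6/10) + 10^(69.4/10) + 10^(80.6/10) = 1.464e+08.
Combined level = 10 log₁₀(1.464e+08) = 81.7 dB.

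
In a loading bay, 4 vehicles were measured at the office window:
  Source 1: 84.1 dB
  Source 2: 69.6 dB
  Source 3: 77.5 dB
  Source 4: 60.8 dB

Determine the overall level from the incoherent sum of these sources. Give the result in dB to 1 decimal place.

Sum in the linear (power) domain: Σ 10^(Lᵢ/10) = 10^(84.1/10) + 10^(69.6/10) + 10^(77.5/10) + 10^(60.8/10) = 3.236e+08.
Combined level = 10 log₁₀(3.236e+08) = 85.1 dB.

85.1 dB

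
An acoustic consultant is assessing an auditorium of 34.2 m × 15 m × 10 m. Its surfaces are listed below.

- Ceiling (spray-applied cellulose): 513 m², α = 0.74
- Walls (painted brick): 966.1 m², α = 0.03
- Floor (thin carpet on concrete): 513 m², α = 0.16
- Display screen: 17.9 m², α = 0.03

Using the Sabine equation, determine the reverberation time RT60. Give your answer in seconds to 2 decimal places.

Equivalent absorption area: A = 513×0.74 + 966.1×0.03 + 513×0.16 + 17.9×0.03 = 491.220 m².
Room volume: 5130 m³.
T = 0.161 V/A = 0.161·5130/491.220 = 1.68 s.

1.68 sec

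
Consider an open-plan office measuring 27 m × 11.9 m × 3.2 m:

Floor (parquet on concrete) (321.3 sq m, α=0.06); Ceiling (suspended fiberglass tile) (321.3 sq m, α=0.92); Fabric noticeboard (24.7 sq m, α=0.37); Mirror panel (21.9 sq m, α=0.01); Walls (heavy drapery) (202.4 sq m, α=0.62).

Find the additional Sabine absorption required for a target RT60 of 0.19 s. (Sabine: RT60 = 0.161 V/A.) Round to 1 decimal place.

A₁ = Σ Sᵢαᵢ = 321.3·0.06 + 321.3·0.92 + 24.7·0.37 + 21.9·0.01 + 202.4·0.62 = 449.720 sabins.
For T = 0.19 s, need A₂ = 0.161·V/T = 0.161·1028.16/0.19 = 871.230 sabins.
Additional absorption ΔA = 871.230 − 449.720 = 421.5 sabins.

421.5 sabins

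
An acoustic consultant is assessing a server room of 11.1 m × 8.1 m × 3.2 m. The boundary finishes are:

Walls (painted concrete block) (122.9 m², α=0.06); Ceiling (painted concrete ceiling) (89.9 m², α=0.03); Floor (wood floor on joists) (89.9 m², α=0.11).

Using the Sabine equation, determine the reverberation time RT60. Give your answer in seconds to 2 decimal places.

Total absorption A = 122.9·0.06 + 89.9·0.03 + 89.9·0.11
  = 7.374 + 2.697 + 9.889 = 19.960 m² sabins.
Room volume: 287.712 m³.
T = 0.161 V/A = 0.161·287.712/19.960 = 2.32 s.

2.32 s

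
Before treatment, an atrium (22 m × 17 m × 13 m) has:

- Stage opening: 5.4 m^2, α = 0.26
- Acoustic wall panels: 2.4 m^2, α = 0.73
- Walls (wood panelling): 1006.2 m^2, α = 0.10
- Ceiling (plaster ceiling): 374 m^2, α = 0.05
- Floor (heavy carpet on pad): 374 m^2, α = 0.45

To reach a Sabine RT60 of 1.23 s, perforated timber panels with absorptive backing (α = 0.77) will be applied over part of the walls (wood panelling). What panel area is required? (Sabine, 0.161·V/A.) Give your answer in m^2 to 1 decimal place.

515.9

Summing Sᵢαᵢ: 1.404 + 1.752 + 100.620 + 18.700 + 168.300 → A₁ = 290.776 sabins.
Required A₂ = 0.161·4862/1.23 = 636.408 sabins.
Absorption to add: 636.408 − 290.776 = 345.632 sabins.
Net gain per m^2: Δα = 0.77 − 0.10 = 0.67.
Area = ΔA/Δα = 345.632/0.67 = 515.9 m^2.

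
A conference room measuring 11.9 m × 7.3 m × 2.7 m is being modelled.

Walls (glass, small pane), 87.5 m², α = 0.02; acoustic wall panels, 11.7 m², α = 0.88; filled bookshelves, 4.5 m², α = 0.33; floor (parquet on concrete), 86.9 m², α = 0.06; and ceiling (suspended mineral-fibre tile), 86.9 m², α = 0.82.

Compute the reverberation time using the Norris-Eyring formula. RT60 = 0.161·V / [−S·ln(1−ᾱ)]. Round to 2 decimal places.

Total surface area S = 87.5 + 11.7 + 4.5 + 86.9 + 86.9 = 277.5 m².
Absorption A = 87.5×0.02 + 11.7×0.88 + 4.5×0.33 + 86.9×0.06 + 86.9×0.82 = 90.003 sabins.
Mean coefficient ᾱ = A/S = 0.3243.
−S·ln(1−ᾱ) = −277.5 × ln(1 − 0.3243) = 108.782.
V = 11.9 × 7.3 × 2.7 = 234.549 m³.
T = 0.161·V/[−S·ln(1−ᾱ)] = 0.161·234.549/108.782 = 0.35 s.

0.35 seconds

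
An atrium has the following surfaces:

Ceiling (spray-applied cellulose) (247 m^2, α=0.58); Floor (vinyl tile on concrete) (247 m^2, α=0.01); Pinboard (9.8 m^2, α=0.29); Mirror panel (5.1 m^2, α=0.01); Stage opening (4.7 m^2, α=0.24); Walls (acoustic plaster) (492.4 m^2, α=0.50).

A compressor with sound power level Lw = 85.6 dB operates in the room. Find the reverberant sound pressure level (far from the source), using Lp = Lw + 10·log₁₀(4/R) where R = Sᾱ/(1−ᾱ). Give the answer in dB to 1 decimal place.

63.5 dB

A = 395.951 sabins; S = 1006.0 m^2.
ᾱ = 395.951/1006.0 = 0.3936; R = Sᾱ/(1−ᾱ) = 395.951/(1−0.3936) = 652.953 m^2.
Lp = 85.6 + 10·log₁₀(4/652.953) = 85.6 + (-22.13) = 63.5 dB.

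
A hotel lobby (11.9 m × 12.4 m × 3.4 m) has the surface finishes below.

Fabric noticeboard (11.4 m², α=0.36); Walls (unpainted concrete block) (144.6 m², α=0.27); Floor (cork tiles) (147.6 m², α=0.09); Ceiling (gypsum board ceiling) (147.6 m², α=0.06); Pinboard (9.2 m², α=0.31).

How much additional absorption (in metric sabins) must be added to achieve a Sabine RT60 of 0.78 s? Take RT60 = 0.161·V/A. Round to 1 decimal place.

Total absorption A₁ = 11.4×0.36 + 144.6×0.27 + 147.6×0.09 + 147.6×0.06 + 9.2×0.31
  = 4.104 + 39.042 + 13.284 + 8.856 + 2.852 = 68.138 m² sabins.
V = 501.704 m³. Required absorption A₂ = 0.161 × 501.704 / 0.78 = 103.557 sabins.
Additional absorption ΔA = 103.557 − 68.138 = 35.4 sabins.

35.4 sabins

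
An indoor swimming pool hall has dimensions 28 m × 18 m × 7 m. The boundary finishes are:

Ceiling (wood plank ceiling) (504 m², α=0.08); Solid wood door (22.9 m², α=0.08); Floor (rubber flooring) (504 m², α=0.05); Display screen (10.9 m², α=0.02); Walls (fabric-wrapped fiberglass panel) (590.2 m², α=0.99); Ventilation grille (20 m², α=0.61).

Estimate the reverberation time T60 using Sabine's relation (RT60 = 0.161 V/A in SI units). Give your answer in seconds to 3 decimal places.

Equivalent absorption area: A = 504*0.08 + 22.9*0.08 + 504*0.05 + 10.9*0.02 + 590.2*0.99 + 20*0.61 = 664.068 m².
V = 28·18·7 = 3528 m³.
T = 0.161 V/A = 0.161·3528/664.068 = 0.855 s.

0.855 s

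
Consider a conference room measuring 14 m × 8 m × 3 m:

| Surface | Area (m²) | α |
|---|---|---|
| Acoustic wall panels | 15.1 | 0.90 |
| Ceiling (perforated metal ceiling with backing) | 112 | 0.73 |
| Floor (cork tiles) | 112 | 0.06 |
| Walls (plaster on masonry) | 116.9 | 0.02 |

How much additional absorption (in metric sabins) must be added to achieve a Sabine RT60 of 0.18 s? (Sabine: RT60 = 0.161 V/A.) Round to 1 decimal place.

Total absorption A₁ = 15.1*0.90 + 112*0.73 + 112*0.06 + 116.9*0.02
  = 13.590 + 81.760 + 6.720 + 2.338 = 104.408 m² sabins.
Target A₂ = 0.161·336/0.18 = 300.533 sabins (V = 336 m³).
Shortfall: 300.533 − 104.408 = 196.1 sabins.

196.1 sabins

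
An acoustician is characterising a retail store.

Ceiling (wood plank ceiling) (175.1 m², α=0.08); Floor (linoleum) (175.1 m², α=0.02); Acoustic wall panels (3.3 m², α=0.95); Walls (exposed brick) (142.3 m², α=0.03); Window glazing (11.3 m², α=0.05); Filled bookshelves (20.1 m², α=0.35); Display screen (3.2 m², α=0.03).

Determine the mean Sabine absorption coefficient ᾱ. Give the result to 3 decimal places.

0.061

S = Σ Sᵢ = 175.1 + 175.1 + 3.3 + 142.3 + 11.3 + 20.1 + 3.2 = 530.4 m².
Σ(Sᵢαᵢ) = 175.1·0.08 + 175.1·0.02 + 3.3·0.95 + 142.3·0.03 + 11.3·0.05 + 20.1·0.35 + 3.2·0.03 = 32.610.
ᾱ = A/S = 0.061.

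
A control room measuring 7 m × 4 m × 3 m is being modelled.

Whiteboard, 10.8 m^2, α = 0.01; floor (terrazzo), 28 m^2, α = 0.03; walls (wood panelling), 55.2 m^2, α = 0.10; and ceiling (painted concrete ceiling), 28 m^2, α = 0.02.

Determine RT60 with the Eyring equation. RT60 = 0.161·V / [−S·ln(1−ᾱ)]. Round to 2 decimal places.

Total surface area S = 10.8 + 28 + 55.2 + 28 = 122.0 m^2.
Σ(Sᵢαᵢ) = 10.8·0.01 + 28·0.03 + 55.2·0.10 + 28·0.02 = 7.028.
Mean coefficient ᾱ = A/S = 0.0576.
Eyring denominator: −S ln(1−ᾱ) = 7.238.
V = 7 × 4 × 3 = 84 m³.
RT60 = 0.161 × 84 / 7.238 = 1.87 s.

1.87 sec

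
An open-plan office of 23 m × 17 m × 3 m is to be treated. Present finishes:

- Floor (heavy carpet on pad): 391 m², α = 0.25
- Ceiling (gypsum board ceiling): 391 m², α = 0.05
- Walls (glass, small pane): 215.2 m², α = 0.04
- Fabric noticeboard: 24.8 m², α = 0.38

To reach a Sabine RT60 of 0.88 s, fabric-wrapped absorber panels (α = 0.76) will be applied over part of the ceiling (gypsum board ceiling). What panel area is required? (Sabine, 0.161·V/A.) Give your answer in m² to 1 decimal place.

Summing Sᵢαᵢ: 97.750 + 19.550 + 8.608 + 9.424 → A₁ = 135.332 sabins.
Required A₂ = 0.161·1173/0.88 = 214.606 sabins.
ΔA needed = 214.606 − 135.332 = 79.274 sabins.
Each m² of panel replacing the ceiling (gypsum board ceiling) adds (0.76 − 0.05) = 0.71 sabins.
Area = ΔA/Δα = 79.274/0.71 = 111.7 m².

111.7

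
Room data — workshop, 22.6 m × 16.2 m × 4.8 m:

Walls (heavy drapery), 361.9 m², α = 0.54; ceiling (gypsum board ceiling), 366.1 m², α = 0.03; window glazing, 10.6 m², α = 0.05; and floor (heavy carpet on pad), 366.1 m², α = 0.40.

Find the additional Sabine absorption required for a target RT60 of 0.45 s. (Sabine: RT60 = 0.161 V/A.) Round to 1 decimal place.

Summing Sᵢαᵢ: 195.426 + 10.983 + 0.530 + 146.440 → A₁ = 353.379 sabins.
For T = 0.45 s, need A₂ = 0.161·V/T = 0.161·1757.376/0.45 = 628.750 sabins.
ΔA = A₂ − A₁ = 628.750 − 353.379 = 275.4 sabins.

275.4 sabins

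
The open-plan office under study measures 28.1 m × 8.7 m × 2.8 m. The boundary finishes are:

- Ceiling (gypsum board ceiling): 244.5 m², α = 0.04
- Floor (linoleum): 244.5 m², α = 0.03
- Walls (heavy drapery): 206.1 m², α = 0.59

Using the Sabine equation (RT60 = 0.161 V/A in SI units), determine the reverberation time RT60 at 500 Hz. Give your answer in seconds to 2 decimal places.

Summing Sᵢαᵢ: 9.780 + 7.335 + 121.599 → A = 138.714 sabins.
V = 28.1·8.7·2.8 = 684.516 m³.
Sabine: RT60 = 0.161 × 684.516 / 138.714 = 0.79 s.

0.79 s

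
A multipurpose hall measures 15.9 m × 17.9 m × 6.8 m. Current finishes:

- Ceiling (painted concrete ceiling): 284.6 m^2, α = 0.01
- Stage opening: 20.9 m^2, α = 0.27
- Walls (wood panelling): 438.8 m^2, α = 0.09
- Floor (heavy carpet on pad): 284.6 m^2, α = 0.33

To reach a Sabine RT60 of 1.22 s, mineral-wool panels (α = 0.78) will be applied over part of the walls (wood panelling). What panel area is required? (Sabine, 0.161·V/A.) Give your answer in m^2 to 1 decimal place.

Equivalent absorption area: A₁ = 284.6×0.01 + 20.9×0.27 + 438.8×0.09 + 284.6×0.33 = 141.899 m^2.
V = 1935.348 m³. Target absorption A₂ = 0.161 × 1935.348 / 1.22 = 255.402 sabins.
ΔA needed = 255.402 − 141.899 = 113.503 sabins.
Net gain per m^2: Δα = 0.78 − 0.09 = 0.69.
Panel area = 113.503 / 0.69 = 164.5 m^2.

164.5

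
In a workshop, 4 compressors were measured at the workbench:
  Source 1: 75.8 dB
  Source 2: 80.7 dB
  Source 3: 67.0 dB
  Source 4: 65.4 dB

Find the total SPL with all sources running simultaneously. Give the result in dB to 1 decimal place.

Converting to relative power and adding: 10^(75.8/10) + 10^(80.7/10) + 10^(67.0/10) + 10^(65.4/10) = 1.64e+08.
Back to dB: 10·log₁₀ Σ = 82.1 dB.

82.1 dB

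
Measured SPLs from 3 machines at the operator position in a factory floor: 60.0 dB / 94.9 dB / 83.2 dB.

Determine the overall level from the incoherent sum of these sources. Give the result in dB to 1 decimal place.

95.2 dB

Sum in the linear (power) domain: Σ 10^(Lᵢ/10) = 10^(60.0/10) + 10^(94.9/10) + 10^(83.2/10) = 3.3e+09.
Combined level = 10 log₁₀(3.3e+09) = 95.2 dB.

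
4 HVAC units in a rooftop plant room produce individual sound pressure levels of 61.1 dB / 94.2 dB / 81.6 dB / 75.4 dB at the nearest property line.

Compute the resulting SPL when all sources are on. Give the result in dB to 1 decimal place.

94.5 dB

Sum in the linear (power) domain: Σ 10^(Lᵢ/10) = 10^(61.1/10) + 10^(94.2/10) + 10^(81.6/10) + 10^(75.4/10) = 2.811e+09.
L_total = 10·log₁₀(2.811e+09) = 94.5 dB.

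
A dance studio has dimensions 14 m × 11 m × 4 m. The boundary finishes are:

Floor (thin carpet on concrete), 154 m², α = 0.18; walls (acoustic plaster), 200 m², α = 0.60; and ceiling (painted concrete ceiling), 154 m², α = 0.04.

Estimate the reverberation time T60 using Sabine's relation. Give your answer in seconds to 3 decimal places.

Equivalent absorption area: A = 154*0.18 + 200*0.60 + 154*0.04 = 153.880 m².
Volume V = 14 × 11 × 4 = 616 m³.
RT60 = 0.161 · V / A = 0.161 × 616 / 153.880 = 0.645 s.

0.645 s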